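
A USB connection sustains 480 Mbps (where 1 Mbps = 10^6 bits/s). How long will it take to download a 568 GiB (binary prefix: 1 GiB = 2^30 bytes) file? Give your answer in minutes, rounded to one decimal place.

169.4 minutes

568 GiB = 609,885,356,032 bytes = 4,879,082,848,256 bits
480 Mbps = 480,000,000 bits/s
time = 4,879,082,848,256 / 480,000,000 = 10,164.76 s
10,164.76 s / 60 = 169.4 minutes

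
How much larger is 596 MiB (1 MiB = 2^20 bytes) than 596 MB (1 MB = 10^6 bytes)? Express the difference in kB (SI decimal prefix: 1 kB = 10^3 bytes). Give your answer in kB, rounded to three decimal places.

28,951.296 kB

596 MiB = 596 × 1,048,576 = 624,951,296 bytes
596 MB = 596 × 1,000,000 = 596,000,000 bytes
difference = 28,951,296 bytes
28,951,296 / 1,000 = 28,951.296 kB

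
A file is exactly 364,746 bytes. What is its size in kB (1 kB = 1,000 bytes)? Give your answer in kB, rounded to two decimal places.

364,746 bytes given.
1 kB = 1,000 bytes
364,746 / 1,000 = 364.75 kB

364.75 kB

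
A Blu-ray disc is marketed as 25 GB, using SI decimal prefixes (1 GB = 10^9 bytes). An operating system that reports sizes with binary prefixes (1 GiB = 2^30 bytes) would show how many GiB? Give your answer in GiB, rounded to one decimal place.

25 GB = 25 × 10^9 bytes = 25,000,000,000 bytes
1 GiB = 1,073,741,824 bytes
25,000,000,000 / 1,073,741,824 = 23.3 GiB

23.3 GiB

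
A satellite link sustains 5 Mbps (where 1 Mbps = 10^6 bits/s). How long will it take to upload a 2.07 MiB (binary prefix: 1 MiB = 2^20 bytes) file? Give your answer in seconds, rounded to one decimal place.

2.07 MiB = 2,170,552.32 bytes = 17,364,418.56 bits
5 Mbps = 5,000,000 bits/s
time = 17,364,418.56 / 5,000,000 = 3.5 s

3.5 seconds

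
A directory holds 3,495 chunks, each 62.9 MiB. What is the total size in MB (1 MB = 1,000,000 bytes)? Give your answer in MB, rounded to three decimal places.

230,514.229 MB

Total = 3,495 × 62.9 MiB = 219835.5 MiB
= 219835.5 × 1,048,576 bytes = 230,514,229,248 bytes
1 MB = 1,000,000 bytes
230,514,229,248 / 1,000,000 = 230,514.229 MB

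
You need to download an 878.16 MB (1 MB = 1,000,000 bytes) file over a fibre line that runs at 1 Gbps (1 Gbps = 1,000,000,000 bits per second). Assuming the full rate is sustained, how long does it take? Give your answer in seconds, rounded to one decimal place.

878.16 MB = 878,160,000 bytes = 7,025,280,000 bits
1 Gbps = 1,000,000,000 bits/s
time = 7,025,280,000 / 1,000,000,000 = 7.0 s

7.0 seconds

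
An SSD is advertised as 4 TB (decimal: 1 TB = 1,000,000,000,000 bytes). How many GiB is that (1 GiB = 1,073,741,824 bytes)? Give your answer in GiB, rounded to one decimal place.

3,725.3 GiB

4 TB = 4 × 10^12 bytes = 4,000,000,000,000 bytes
1 GiB = 1,073,741,824 bytes
4,000,000,000,000 / 1,073,741,824 = 3,725.3 GiB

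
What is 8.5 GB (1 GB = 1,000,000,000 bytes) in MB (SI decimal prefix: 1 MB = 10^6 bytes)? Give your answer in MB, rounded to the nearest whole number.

8.5 GB = 8.5 × 10^9 bytes = 8,500,000,000 bytes
1 MB = 1,000,000 bytes
8,500,000,000 / 1,000,000 = 8,500 MB

8,500 MB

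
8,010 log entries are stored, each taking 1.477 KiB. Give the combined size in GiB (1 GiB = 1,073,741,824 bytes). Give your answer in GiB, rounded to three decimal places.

Total = 8,010 × 1.477 KiB = 11830.77 KiB
= 11830.77 × 1,024 bytes = 12,114,708.48 bytes
1 GiB = 1,073,741,824 bytes
12,114,708.48 / 1,073,741,824 = 0.011 GiB

0.011 GiB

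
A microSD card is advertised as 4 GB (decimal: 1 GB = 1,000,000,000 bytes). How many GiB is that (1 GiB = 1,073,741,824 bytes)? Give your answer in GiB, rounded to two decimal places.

4 GB = 4 × 10^9 bytes = 4,000,000,000 bytes
1 GiB = 1,073,741,824 bytes
4,000,000,000 / 1,073,741,824 = 3.73 GiB

3.73 GiB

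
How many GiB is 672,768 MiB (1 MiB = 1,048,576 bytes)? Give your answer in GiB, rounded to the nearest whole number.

657 GiB

672,768 MiB = 672,768 × 2^20 bytes = 705,448,378,368 bytes
1 GiB = 1,073,741,824 bytes
705,448,378,368 / 1,073,741,824 = 657 GiB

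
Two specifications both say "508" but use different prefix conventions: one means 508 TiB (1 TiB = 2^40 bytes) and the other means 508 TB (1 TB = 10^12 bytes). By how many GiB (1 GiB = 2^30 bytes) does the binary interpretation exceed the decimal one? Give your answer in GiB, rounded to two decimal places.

47,080.13 GiB

508 TiB = 508 × 1,099,511,627,776 = 558,551,906,910,208 bytes
508 TB = 508 × 1,000,000,000,000 = 508,000,000,000,000 bytes
difference = 50,551,906,910,208 bytes
50,551,906,910,208 / 1,073,741,824 = 47,080.13 GiB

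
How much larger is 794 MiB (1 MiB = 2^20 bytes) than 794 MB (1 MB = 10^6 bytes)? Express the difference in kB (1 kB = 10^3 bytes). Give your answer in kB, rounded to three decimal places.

794 MiB = 794 × 1,048,576 = 832,569,344 bytes
794 MB = 794 × 1,000,000 = 794,000,000 bytes
difference = 38,569,344 bytes
38,569,344 / 1,000 = 38,569.344 kB

38,569.344 kB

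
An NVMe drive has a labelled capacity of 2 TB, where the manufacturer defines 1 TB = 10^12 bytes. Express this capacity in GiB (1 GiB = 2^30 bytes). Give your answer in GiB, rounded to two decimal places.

2 TB = 2 × 10^12 bytes = 2,000,000,000,000 bytes
1 GiB = 2^30 bytes = 1,073,741,824 bytes
2,000,000,000,000 / 1,073,741,824 = 1,862.65 GiB

1,862.65 GiB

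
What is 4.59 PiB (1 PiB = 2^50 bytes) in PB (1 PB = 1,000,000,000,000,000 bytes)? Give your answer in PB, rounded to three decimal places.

5.168 PB

4.59 PiB = 4.59 × 2^50 bytes = 5,167,880,572,407,644.16 bytes
1 PB = 10^15 bytes = 1,000,000,000,000,000 bytes
5,167,880,572,407,644.16 / 1,000,000,000,000,000 = 5.168 PB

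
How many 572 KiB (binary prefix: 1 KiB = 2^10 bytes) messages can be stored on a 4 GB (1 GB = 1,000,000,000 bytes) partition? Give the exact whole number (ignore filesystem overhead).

Capacity: 4 GB = 4,000,000,000 bytes
Per item: 572 KiB = 585,728 bytes
⌊4,000,000,000 / 585,728⌋ = 6,829

6,829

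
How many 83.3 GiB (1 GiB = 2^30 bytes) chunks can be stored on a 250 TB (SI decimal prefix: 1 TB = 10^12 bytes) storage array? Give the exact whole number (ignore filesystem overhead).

Capacity: 250 TB = 250,000,000,000,000 bytes
Per item: 83.3 GiB = 89,442,693,939.2 bytes
⌊250,000,000,000,000 / 89,442,693,939.2⌋ = 2,795

2,795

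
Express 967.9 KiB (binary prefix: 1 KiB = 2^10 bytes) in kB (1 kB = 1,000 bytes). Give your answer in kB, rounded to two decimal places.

967.9 KiB × 1,024 bytes/KiB = 991,129.6 bytes
1 kB = 1,000 bytes
991,129.6 / 1,000 = 991.13 kB

991.13 kB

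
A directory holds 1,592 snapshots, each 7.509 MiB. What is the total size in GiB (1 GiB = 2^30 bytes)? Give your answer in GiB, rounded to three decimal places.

11.674 GiB

Total = 1,592 × 7.509 MiB = 11954.328 MiB
= 11954.328 × 1,048,576 bytes = 12,535,021,436.928 bytes
1 GiB = 1,073,741,824 bytes
12,535,021,436.928 / 1,073,741,824 = 11.674 GiB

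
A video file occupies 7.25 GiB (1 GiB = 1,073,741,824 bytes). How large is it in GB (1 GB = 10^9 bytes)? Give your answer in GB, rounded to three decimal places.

7.785 GB

7.25 GiB = 7.25 × 2^30 bytes = 7,784,628,224 bytes
1 GB = 1,000,000,000 bytes
7,784,628,224 / 1,000,000,000 = 7.785 GB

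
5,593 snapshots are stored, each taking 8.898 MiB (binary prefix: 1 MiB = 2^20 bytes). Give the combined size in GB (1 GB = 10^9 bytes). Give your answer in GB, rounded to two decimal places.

Total = 5,593 × 8.898 MiB = 49766.514 MiB
= 49766.514 × 1,048,576 bytes = 52,183,972,184.064 bytes
1 GB = 1,000,000,000 bytes
52,183,972,184.064 / 1,000,000,000 = 52.18 GB

52.18 GB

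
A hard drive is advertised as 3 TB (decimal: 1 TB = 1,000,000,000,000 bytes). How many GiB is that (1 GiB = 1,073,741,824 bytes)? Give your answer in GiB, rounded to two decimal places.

2,793.97 GiB

3 TB × 1,000,000,000,000 bytes/TB = 3,000,000,000,000 bytes
1 GiB = 1,073,741,824 bytes
3,000,000,000,000 / 1,073,741,824 = 2,793.97 GiB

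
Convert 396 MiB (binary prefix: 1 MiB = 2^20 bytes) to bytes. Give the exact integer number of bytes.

396 × 1,048,576 = 415,236,096 bytes  (1 MiB = 2^20 bytes)

415,236,096 bytes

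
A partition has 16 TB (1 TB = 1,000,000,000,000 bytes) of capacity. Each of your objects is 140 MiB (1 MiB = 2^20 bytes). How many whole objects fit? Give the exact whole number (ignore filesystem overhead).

108,991

Capacity: 16 TB = 16,000,000,000,000 bytes
Per item: 140 MiB = 146,800,640 bytes
⌊16,000,000,000,000 / 146,800,640⌋ = 108,991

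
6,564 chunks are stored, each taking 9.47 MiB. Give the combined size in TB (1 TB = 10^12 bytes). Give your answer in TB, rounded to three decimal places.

0.065 TB

Total = 6,564 × 9.47 MiB = 62161.08 MiB
= 62161.08 × 1,048,576 bytes = 65,180,616,622.08 bytes
1 TB = 1,000,000,000,000 bytes
65,180,616,622.08 / 1,000,000,000,000 = 0.065 TB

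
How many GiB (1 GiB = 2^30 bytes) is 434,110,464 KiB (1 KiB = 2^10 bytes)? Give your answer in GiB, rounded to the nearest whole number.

434,110,464 KiB = 434,110,464 × 2^10 bytes = 444,529,115,136 bytes
1 GiB = 2^30 bytes = 1,073,741,824 bytes
444,529,115,136 / 1,073,741,824 = 414 GiB

414 GiB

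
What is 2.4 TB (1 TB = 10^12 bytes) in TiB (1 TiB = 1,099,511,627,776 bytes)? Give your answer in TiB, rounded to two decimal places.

2.18 TiB

2.4 TB = 2.4 × 10^12 bytes = 2,400,000,000,000 bytes
1 TiB = 2^40 bytes = 1,099,511,627,776 bytes
2,400,000,000,000 / 1,099,511,627,776 = 2.18 TiB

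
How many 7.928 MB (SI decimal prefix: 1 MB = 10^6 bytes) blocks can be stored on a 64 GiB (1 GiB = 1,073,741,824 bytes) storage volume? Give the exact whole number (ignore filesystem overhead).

8,667

Capacity: 64 GiB = 68,719,476,736 bytes
Per item: 7.928 MB = 7,928,000 bytes
⌊68,719,476,736 / 7,928,000⌋ = 8,667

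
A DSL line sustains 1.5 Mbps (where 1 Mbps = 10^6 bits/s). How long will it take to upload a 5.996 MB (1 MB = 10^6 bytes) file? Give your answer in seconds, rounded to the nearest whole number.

5.996 MB = 5,996,000 bytes = 47,968,000 bits
1.5 Mbps = 1,500,000 bits/s
time = 47,968,000 / 1,500,000 = 32 s

32 seconds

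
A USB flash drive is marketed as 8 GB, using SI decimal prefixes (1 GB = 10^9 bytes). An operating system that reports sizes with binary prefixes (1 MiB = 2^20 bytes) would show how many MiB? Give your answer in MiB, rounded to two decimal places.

7,629.39 MiB

8 GB × 1,000,000,000 bytes/GB = 8,000,000,000 bytes
1 MiB = 1,048,576 bytes
8,000,000,000 / 1,048,576 = 7,629.39 MiB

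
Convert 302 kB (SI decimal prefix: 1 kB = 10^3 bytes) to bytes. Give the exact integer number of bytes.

302,000 bytes

302 × 1,000 = 302,000 bytes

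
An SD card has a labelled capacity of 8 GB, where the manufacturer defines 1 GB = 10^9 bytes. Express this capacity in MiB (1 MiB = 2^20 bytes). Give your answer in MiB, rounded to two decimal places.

7,629.39 MiB

8 GB = 8 × 10^9 bytes = 8,000,000,000 bytes
1 MiB = 2^20 bytes = 1,048,576 bytes
8,000,000,000 / 1,048,576 = 7,629.39 MiB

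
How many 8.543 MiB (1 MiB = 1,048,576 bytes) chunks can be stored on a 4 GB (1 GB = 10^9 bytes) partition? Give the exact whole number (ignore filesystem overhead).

446

Capacity: 4 GB = 4,000,000,000 bytes
Per item: 8.543 MiB = 8,957,984.768 bytes
⌊4,000,000,000 / 8,957,984.768⌋ = 446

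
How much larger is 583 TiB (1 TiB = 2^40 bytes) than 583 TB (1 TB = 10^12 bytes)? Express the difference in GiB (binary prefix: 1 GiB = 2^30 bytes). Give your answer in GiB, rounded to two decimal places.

583 TiB = 583 × 1,099,511,627,776 = 641,015,278,993,408 bytes
583 TB = 583 × 1,000,000,000,000 = 583,000,000,000,000 bytes
difference = 58,015,278,993,408 bytes
58,015,278,993,408 / 1,073,741,824 = 54,030.94 GiB

54,030.94 GiB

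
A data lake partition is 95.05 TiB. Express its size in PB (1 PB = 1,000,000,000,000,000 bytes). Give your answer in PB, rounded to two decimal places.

0.10 PB

95.05 TiB × 1,099,511,627,776 bytes/TiB = 104,508,580,220,108.8 bytes
1 PB = 1,000,000,000,000,000 bytes
104,508,580,220,108.8 / 1,000,000,000,000,000 = 0.10 PB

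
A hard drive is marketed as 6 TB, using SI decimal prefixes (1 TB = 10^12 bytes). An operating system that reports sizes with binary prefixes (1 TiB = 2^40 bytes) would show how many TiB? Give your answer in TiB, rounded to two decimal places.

5.46 TiB

6 TB = 6 × 10^12 bytes = 6,000,000,000,000 bytes
1 TiB = 1,099,511,627,776 bytes
6,000,000,000,000 / 1,099,511,627,776 = 5.46 TiB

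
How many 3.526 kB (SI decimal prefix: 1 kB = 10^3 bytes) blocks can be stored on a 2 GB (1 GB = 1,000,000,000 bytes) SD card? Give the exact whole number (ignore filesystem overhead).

567,214

Capacity: 2 GB = 2,000,000,000 bytes
Per item: 3.526 kB = 3,526 bytes
⌊2,000,000,000 / 3,526⌋ = 567,214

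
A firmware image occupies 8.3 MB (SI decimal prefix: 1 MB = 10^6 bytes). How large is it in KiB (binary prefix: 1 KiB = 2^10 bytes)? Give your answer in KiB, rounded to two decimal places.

8.3 MB × 1,000,000 bytes/MB = 8,300,000 bytes
1 KiB = 2^10 bytes = 1,024 bytes
8,300,000 / 1,024 = 8,105.47 KiB

8,105.47 KiB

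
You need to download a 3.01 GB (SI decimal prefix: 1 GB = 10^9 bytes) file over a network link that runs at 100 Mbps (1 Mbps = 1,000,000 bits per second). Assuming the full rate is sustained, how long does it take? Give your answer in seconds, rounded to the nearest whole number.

241 seconds

3.01 GB = 3,010,000,000 bytes = 24,080,000,000 bits
100 Mbps = 100,000,000 bits/s
time = 24,080,000,000 / 100,000,000 = 241 s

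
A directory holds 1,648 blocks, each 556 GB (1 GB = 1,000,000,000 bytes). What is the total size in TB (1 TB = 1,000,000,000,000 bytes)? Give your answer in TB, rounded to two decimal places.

Total = 1,648 × 556 GB = 916,288 GB
= 916,288 × 1,000,000,000 bytes = 916,288,000,000,000 bytes
1 TB = 1,000,000,000,000 bytes
916,288,000,000,000 / 1,000,000,000,000 = 916.29 TB

916.29 TB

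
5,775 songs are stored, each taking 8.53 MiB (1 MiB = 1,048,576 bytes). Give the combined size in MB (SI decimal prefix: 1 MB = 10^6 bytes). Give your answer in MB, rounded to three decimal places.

Total = 5,775 × 8.53 MiB = 49260.75 MiB
= 49260.75 × 1,048,576 bytes = 51,653,640,192 bytes
1 MB = 1,000,000 bytes
51,653,640,192 / 1,000,000 = 51,653.640 MB

51,653.640 MB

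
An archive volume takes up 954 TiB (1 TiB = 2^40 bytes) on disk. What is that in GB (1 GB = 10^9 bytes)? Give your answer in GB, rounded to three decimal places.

1,048,934.093 GB

954 TiB = 954 × 2^40 bytes = 1,048,934,092,898,304 bytes
1 GB = 1,000,000,000 bytes
1,048,934,092,898,304 / 1,000,000,000 = 1,048,934.093 GB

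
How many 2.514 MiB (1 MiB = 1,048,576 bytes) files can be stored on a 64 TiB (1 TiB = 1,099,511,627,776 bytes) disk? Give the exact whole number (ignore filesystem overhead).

Capacity: 64 TiB = 70,368,744,177,664 bytes
Per item: 2.514 MiB = 2,636,120.064 bytes
⌊70,368,744,177,664 / 2,636,120.064⌋ = 26,694,058

26,694,058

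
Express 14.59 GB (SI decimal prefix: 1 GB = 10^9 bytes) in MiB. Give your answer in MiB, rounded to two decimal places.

14.59 GB = 14.59 × 10^9 bytes = 14,590,000,000 bytes
1 MiB = 2^20 bytes = 1,048,576 bytes
14,590,000,000 / 1,048,576 = 13,914.11 MiB

13,914.11 MiB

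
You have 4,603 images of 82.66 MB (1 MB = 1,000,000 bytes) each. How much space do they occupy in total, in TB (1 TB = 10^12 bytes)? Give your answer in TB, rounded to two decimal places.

0.38 TB

Total = 4,603 × 82.66 MB = 380483.98 MB
= 380483.98 × 1,000,000 bytes = 380,483,980,000 bytes
1 TB = 1,000,000,000,000 bytes
380,483,980,000 / 1,000,000,000,000 = 0.38 TB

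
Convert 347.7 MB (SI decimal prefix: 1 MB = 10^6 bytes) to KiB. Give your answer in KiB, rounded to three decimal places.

347.7 MB = 347.7 × 10^6 bytes = 347,700,000 bytes
1 KiB = 1,024 bytes
347,700,000 / 1,024 = 339,550.781 KiB

339,550.781 KiB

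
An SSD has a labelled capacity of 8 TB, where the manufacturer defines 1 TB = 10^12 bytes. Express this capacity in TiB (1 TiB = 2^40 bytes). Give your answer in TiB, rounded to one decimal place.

8 TB = 8 × 10^12 bytes = 8,000,000,000,000 bytes
1 TiB = 2^40 bytes = 1,099,511,627,776 bytes
8,000,000,000,000 / 1,099,511,627,776 = 7.3 TiB

7.3 TiB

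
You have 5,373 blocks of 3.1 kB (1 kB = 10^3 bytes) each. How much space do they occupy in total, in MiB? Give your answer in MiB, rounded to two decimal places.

15.88 MiB

Total = 5,373 × 3.1 kB = 16656.3 kB
= 16656.3 × 1,000 bytes = 16,656,300 bytes
1 MiB = 1,048,576 bytes
16,656,300 / 1,048,576 = 15.88 MiB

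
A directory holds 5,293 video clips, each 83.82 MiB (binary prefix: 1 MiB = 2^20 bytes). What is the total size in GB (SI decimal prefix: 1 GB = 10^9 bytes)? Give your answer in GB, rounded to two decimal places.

Total = 5,293 × 83.82 MiB = 443659.26 MiB
= 443659.26 × 1,048,576 bytes = 465,210,452,213.76 bytes
1 GB = 1,000,000,000 bytes
465,210,452,213.76 / 1,000,000,000 = 465.21 GB

465.21 GB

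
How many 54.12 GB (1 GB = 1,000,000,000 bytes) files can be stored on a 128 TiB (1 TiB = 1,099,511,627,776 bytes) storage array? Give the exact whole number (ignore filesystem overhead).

2,600

Capacity: 128 TiB = 140,737,488,355,328 bytes
Per item: 54.12 GB = 54,120,000,000 bytes
⌊140,737,488,355,328 / 54,120,000,000⌋ = 2,600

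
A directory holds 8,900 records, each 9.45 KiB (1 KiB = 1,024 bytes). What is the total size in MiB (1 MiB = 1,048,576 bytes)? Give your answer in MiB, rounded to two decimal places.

82.13 MiB

Total = 8,900 × 9.45 KiB = 84,105 KiB
= 84,105 × 1,024 bytes = 86,123,520 bytes
1 MiB = 1,048,576 bytes
86,123,520 / 1,048,576 = 82.13 MiB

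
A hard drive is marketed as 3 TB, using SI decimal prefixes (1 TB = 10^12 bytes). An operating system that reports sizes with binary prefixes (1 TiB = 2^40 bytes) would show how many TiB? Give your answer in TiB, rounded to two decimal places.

2.73 TiB

3 TB × 1,000,000,000,000 bytes/TB = 3,000,000,000,000 bytes
1 TiB = 1,099,511,627,776 bytes
3,000,000,000,000 / 1,099,511,627,776 = 2.73 TiB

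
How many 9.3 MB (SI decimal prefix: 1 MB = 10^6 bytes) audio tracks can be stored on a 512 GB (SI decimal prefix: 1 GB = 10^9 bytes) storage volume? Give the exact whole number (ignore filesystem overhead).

Capacity: 512 GB = 512,000,000,000 bytes
Per item: 9.3 MB = 9,300,000 bytes
⌊512,000,000,000 / 9,300,000⌋ = 55,053

55,053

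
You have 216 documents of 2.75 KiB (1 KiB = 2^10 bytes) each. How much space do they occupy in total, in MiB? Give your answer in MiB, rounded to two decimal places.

0.58 MiB

Total = 216 × 2.75 KiB = 594 KiB
= 594 × 1,024 bytes = 608,256 bytes
1 MiB = 1,048,576 bytes
608,256 / 1,048,576 = 0.58 MiB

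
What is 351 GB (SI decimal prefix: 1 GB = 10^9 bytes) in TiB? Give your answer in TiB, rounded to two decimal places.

351 GB × 1,000,000,000 bytes/GB = 351,000,000,000 bytes
1 TiB = 2^40 bytes = 1,099,511,627,776 bytes
351,000,000,000 / 1,099,511,627,776 = 0.32 TiB

0.32 TiB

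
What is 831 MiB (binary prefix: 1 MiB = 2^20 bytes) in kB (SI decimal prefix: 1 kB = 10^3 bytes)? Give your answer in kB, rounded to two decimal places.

871,366.66 kB

831 MiB × 1,048,576 bytes/MiB = 871,366,656 bytes
1 kB = 10^3 bytes = 1,000 bytes
871,366,656 / 1,000 = 871,366.66 kB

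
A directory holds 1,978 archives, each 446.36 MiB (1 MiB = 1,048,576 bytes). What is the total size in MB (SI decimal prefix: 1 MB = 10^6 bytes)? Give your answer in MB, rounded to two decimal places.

925,787.83 MB

Total = 1,978 × 446.36 MiB = 882900.08 MiB
= 882900.08 × 1,048,576 bytes = 925,787,834,286.08 bytes
1 MB = 1,000,000 bytes
925,787,834,286.08 / 1,000,000 = 925,787.83 MB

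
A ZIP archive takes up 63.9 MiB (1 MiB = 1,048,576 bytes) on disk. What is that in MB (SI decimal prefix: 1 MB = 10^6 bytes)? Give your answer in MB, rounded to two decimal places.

67.00 MB

63.9 MiB × 1,048,576 bytes/MiB = 67,004,006.4 bytes
1 MB = 10^6 bytes = 1,000,000 bytes
67,004,006.4 / 1,000,000 = 67.00 MB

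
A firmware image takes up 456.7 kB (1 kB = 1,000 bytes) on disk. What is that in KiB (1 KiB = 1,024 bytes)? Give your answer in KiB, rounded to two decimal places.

456.7 kB = 456.7 × 10^3 bytes = 456,700 bytes
1 KiB = 2^10 bytes = 1,024 bytes
456,700 / 1,024 = 446.00 KiB

446.00 KiB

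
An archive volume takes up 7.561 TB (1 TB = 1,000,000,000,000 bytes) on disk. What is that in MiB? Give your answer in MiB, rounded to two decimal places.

7.561 TB × 1,000,000,000,000 bytes/TB = 7,561,000,000,000 bytes
1 MiB = 1,048,576 bytes
7,561,000,000,000 / 1,048,576 = 7,210,731.51 MiB

7,210,731.51 MiB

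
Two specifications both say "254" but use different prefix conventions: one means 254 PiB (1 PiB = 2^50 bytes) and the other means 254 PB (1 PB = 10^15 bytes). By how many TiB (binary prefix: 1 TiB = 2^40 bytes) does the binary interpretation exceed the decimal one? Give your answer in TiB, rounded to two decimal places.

254 PiB = 254 × 1,125,899,906,842,624 = 285,978,576,338,026,496 bytes
254 PB = 254 × 1,000,000,000,000,000 = 254,000,000,000,000,000 bytes
difference = 31,978,576,338,026,496 bytes
31,978,576,338,026,496 / 1,099,511,627,776 = 29,084.35 TiB

29,084.35 TiB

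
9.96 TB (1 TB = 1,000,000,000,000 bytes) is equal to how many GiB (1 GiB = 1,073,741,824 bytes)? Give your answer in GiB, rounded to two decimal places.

9,275.97 GiB

9.96 TB × 1,000,000,000,000 bytes/TB = 9,960,000,000,000 bytes
1 GiB = 2^30 bytes = 1,073,741,824 bytes
9,960,000,000,000 / 1,073,741,824 = 9,275.97 GiB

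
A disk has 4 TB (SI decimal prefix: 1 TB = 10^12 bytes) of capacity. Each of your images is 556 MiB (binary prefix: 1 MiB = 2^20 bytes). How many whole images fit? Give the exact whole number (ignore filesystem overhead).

6,860

Capacity: 4 TB = 4,000,000,000,000 bytes
Per item: 556 MiB = 583,008,256 bytes
⌊4,000,000,000,000 / 583,008,256⌋ = 6,860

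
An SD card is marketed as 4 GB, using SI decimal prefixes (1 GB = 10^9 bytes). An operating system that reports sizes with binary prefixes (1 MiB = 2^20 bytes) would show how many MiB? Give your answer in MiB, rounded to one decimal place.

3,814.7 MiB

4 GB = 4 × 10^9 bytes = 4,000,000,000 bytes
1 MiB = 2^20 bytes = 1,048,576 bytes
4,000,000,000 / 1,048,576 = 3,814.7 MiB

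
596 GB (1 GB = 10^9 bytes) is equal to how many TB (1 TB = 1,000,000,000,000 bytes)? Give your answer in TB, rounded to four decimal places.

596 GB = 596 × 10^9 bytes = 596,000,000,000 bytes
1 TB = 1,000,000,000,000 bytes
596,000,000,000 / 1,000,000,000,000 = 0.5960 TB

0.5960 TB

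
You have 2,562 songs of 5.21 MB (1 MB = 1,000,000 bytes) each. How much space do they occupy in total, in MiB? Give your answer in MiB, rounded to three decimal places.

12,729.664 MiB

Total = 2,562 × 5.21 MB = 13348.02 MB
= 13348.02 × 1,000,000 bytes = 13,348,020,000 bytes
1 MiB = 1,048,576 bytes
13,348,020,000 / 1,048,576 = 12,729.664 MiB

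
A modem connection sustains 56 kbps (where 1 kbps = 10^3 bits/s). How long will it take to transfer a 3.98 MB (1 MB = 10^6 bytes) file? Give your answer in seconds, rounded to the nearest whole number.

569 seconds

3.98 MB = 3,980,000 bytes = 31,840,000 bits
56 kbps = 56,000 bits/s
time = 31,840,000 / 56,000 = 569 s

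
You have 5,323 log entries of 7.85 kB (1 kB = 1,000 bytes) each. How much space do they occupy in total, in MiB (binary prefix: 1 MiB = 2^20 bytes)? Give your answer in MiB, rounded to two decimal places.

Total = 5,323 × 7.85 kB = 41785.55 kB
= 41785.55 × 1,000 bytes = 41,785,550 bytes
1 MiB = 1,048,576 bytes
41,785,550 / 1,048,576 = 39.85 MiB

39.85 MiB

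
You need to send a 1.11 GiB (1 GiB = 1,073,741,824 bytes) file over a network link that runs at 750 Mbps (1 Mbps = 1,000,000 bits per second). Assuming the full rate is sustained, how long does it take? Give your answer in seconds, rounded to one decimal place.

1.11 GiB = 1,191,853,424.64 bytes = 9,534,827,397.12 bits
750 Mbps = 750,000,000 bits/s
time = 9,534,827,397.12 / 750,000,000 = 12.7 s

12.7 seconds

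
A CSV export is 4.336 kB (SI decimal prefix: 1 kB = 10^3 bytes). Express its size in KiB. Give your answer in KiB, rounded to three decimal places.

4.336 kB = 4.336 × 10^3 bytes = 4,336 bytes
1 KiB = 1,024 bytes
4,336 / 1,024 = 4.234 KiB

4.234 KiB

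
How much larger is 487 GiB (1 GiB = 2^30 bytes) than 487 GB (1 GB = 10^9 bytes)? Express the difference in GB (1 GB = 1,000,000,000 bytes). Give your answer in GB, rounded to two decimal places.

35.91 GB

487 GiB = 487 × 1,073,741,824 = 522,912,268,288 bytes
487 GB = 487 × 1,000,000,000 = 487,000,000,000 bytes
difference = 35,912,268,288 bytes
35,912,268,288 / 1,000,000,000 = 35.91 GB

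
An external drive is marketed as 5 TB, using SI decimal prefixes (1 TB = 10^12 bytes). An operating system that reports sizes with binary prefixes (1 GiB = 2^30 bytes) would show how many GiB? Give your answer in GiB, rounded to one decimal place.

4,656.6 GiB

5 TB = 5 × 10^12 bytes = 5,000,000,000,000 bytes
1 GiB = 2^30 bytes = 1,073,741,824 bytes
5,000,000,000,000 / 1,073,741,824 = 4,656.6 GiB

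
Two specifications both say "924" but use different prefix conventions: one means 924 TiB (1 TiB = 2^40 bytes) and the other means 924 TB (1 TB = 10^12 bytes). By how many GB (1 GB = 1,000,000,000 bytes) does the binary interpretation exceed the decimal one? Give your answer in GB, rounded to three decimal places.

91,948.744 GB

924 TiB = 924 × 1,099,511,627,776 = 1,015,948,744,065,024 bytes
924 TB = 924 × 1,000,000,000,000 = 924,000,000,000,000 bytes
difference = 91,948,744,065,024 bytes
91,948,744,065,024 / 1,000,000,000 = 91,948.744 GB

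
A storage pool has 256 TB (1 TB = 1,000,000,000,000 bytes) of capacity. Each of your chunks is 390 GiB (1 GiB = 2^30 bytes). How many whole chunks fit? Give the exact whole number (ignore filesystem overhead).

Capacity: 256 TB = 256,000,000,000,000 bytes
Per item: 390 GiB = 418,759,311,360 bytes
⌊256,000,000,000,000 / 418,759,311,360⌋ = 611

611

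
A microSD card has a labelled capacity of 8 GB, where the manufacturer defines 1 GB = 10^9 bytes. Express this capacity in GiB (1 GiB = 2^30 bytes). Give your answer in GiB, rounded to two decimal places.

8 GB × 1,000,000,000 bytes/GB = 8,000,000,000 bytes
1 GiB = 2^30 bytes = 1,073,741,824 bytes
8,000,000,000 / 1,073,741,824 = 7.45 GiB

7.45 GiB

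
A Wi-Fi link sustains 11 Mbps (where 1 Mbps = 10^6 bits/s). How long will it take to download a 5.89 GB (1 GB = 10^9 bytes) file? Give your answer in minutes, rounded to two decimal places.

71.39 minutes

5.89 GB = 5,890,000,000 bytes = 47,120,000,000 bits
11 Mbps = 11,000,000 bits/s
time = 47,120,000,000 / 11,000,000 = 4,283.636 s
4,283.636 s / 60 = 71.39 minutes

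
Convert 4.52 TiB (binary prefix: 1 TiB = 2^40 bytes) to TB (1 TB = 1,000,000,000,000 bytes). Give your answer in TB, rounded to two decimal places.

4.52 TiB = 4.52 × 2^40 bytes = 4,969,792,557,547.52 bytes
1 TB = 10^12 bytes = 1,000,000,000,000 bytes
4,969,792,557,547.52 / 1,000,000,000,000 = 4.97 TB

4.97 TB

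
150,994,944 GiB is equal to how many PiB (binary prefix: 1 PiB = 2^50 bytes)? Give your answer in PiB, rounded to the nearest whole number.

144 PiB

150,994,944 GiB × 1,073,741,824 bytes/GiB = 162,129,586,585,337,856 bytes
1 PiB = 1,125,899,906,842,624 bytes
162,129,586,585,337,856 / 1,125,899,906,842,624 = 144 PiB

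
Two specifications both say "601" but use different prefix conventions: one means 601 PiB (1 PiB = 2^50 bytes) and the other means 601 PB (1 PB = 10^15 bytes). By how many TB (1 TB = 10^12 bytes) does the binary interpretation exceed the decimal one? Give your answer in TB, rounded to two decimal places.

75,665.84 TB

601 PiB = 601 × 1,125,899,906,842,624 = 676,665,844,012,417,024 bytes
601 PB = 601 × 1,000,000,000,000,000 = 601,000,000,000,000,000 bytes
difference = 75,665,844,012,417,024 bytes
75,665,844,012,417,024 / 1,000,000,000,000 = 75,665.84 TB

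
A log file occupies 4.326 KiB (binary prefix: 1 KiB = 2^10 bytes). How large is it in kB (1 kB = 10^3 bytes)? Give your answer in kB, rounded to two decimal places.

4.43 kB

4.326 KiB = 4.326 × 2^10 bytes = 4,429.824 bytes
1 kB = 1,000 bytes
4,429.824 / 1,000 = 4.43 kB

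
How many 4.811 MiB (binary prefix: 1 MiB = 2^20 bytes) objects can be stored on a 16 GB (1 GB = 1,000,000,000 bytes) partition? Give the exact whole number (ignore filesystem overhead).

3,171

Capacity: 16 GB = 16,000,000,000 bytes
Per item: 4.811 MiB = 5,044,699.136 bytes
⌊16,000,000,000 / 5,044,699.136⌋ = 3,171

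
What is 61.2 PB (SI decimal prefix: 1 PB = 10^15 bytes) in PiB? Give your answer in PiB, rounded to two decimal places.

61.2 PB = 61.2 × 10^15 bytes = 61,200,000,000,000,000 bytes
1 PiB = 1,125,899,906,842,624 bytes
61,200,000,000,000,000 / 1,125,899,906,842,624 = 54.36 PiB

54.36 PiB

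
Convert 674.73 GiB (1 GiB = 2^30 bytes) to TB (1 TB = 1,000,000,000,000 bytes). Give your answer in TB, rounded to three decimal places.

0.724 TB

674.73 GiB = 674.73 × 2^30 bytes = 724,485,820,907.52 bytes
1 TB = 10^12 bytes = 1,000,000,000,000 bytes
724,485,820,907.52 / 1,000,000,000,000 = 0.724 TB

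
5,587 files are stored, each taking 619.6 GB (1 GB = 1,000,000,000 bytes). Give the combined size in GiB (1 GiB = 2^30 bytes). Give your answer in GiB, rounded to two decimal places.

Total = 5,587 × 619.6 GB = 3461705.2 GB
= 3461705.2 × 1,000,000,000 bytes = 3,461,705,200,000,000 bytes
1 GiB = 1,073,741,824 bytes
3,461,705,200,000,000 / 1,073,741,824 = 3,223,964.20 GiB

3,223,964.20 GiB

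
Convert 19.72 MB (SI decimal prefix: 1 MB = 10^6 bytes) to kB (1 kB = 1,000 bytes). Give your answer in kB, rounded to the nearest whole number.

19.72 MB = 19.72 × 10^6 bytes = 19,720,000 bytes
1 kB = 1,000 bytes
19,720,000 / 1,000 = 19,720 kB

19,720 kB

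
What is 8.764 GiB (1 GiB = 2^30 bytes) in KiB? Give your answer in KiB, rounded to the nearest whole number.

9,189,720 KiB

8.764 GiB × 1,073,741,824 bytes/GiB = 9,410,273,345.536 bytes
1 KiB = 2^10 bytes = 1,024 bytes
9,410,273,345.536 / 1,024 = 9,189,720 KiB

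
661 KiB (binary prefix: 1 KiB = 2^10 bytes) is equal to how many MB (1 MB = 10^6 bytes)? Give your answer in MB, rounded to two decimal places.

0.68 MB

661 KiB × 1,024 bytes/KiB = 676,864 bytes
1 MB = 1,000,000 bytes
676,864 / 1,000,000 = 0.68 MB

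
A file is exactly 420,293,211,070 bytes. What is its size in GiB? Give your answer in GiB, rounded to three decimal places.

391.429 GiB

420,293,211,070 bytes given.
1 GiB = 2^30 bytes = 1,073,741,824 bytes
420,293,211,070 / 1,073,741,824 = 391.429 GiB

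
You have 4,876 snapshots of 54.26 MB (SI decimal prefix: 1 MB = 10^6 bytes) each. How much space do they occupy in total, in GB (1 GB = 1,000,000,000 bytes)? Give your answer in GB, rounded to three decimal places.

Total = 4,876 × 54.26 MB = 264571.76 MB
= 264571.76 × 1,000,000 bytes = 264,571,760,000 bytes
1 GB = 1,000,000,000 bytes
264,571,760,000 / 1,000,000,000 = 264.572 GB

264.572 GB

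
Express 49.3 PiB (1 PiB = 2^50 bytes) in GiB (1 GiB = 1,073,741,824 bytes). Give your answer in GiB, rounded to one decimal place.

49.3 PiB = 49.3 × 2^50 bytes = 55,506,865,407,341,363.2 bytes
1 GiB = 1,073,741,824 bytes
55,506,865,407,341,363.2 / 1,073,741,824 = 51,694,796.8 GiB

51,694,796.8 GiB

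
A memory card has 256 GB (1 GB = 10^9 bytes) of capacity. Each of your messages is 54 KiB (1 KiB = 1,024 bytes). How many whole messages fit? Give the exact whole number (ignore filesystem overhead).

4,629,629

Capacity: 256 GB = 256,000,000,000 bytes
Per item: 54 KiB = 55,296 bytes
⌊256,000,000,000 / 55,296⌋ = 4,629,629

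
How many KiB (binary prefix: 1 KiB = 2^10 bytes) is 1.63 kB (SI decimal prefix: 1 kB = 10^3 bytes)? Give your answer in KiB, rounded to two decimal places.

1.63 kB × 1,000 bytes/kB = 1,630 bytes
1 KiB = 1,024 bytes
1,630 / 1,024 = 1.59 KiB

1.59 KiB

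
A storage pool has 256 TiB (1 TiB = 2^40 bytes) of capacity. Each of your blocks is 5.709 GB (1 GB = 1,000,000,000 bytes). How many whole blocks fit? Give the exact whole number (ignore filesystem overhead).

Capacity: 256 TiB = 281,474,976,710,656 bytes
Per item: 5.709 GB = 5,709,000,000 bytes
⌊281,474,976,710,656 / 5,709,000,000⌋ = 49,303

49,303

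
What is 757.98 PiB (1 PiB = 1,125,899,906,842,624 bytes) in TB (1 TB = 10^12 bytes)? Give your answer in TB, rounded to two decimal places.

757.98 PiB = 757.98 × 2^50 bytes = 853,409,611,388,572,139.52 bytes
1 TB = 1,000,000,000,000 bytes
853,409,611,388,572,139.52 / 1,000,000,000,000 = 853,409.61 TB

853,409.61 TB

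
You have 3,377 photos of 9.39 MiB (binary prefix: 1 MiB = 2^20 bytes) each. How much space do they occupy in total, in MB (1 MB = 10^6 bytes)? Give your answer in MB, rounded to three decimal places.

Total = 3,377 × 9.39 MiB = 31710.03 MiB
= 31710.03 × 1,048,576 bytes = 33,250,376,417.28 bytes
1 MB = 1,000,000 bytes
33,250,376,417.28 / 1,000,000 = 33,250.376 MB

33,250.376 MB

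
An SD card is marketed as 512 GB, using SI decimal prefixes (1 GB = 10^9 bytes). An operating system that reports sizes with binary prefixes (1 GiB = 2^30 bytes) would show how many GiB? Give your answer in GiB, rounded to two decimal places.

512 GB = 512 × 10^9 bytes = 512,000,000,000 bytes
1 GiB = 2^30 bytes = 1,073,741,824 bytes
512,000,000,000 / 1,073,741,824 = 476.84 GiB

476.84 GiB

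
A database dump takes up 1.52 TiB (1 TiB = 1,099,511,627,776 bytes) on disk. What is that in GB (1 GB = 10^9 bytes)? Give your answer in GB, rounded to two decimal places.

1,671.26 GB

1.52 TiB = 1.52 × 2^40 bytes = 1,671,257,674,219.52 bytes
1 GB = 10^9 bytes = 1,000,000,000 bytes
1,671,257,674,219.52 / 1,000,000,000 = 1,671.26 GB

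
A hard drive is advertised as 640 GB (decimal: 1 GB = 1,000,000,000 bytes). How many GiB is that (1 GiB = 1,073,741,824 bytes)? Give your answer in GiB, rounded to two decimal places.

596.05 GiB

640 GB × 1,000,000,000 bytes/GB = 640,000,000,000 bytes
1 GiB = 2^30 bytes = 1,073,741,824 bytes
640,000,000,000 / 1,073,741,824 = 596.05 GiB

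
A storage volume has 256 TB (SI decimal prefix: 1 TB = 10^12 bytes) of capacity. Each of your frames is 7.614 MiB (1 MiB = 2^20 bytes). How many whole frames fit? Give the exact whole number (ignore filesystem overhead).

32,064,699

Capacity: 256 TB = 256,000,000,000,000 bytes
Per item: 7.614 MiB = 7,983,857.664 bytes
⌊256,000,000,000,000 / 7,983,857.664⌋ = 32,064,699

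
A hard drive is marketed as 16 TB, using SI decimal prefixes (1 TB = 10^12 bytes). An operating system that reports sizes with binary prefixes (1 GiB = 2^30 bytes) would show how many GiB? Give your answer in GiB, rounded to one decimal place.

14,901.2 GiB

16 TB = 16 × 10^12 bytes = 16,000,000,000,000 bytes
1 GiB = 2^30 bytes = 1,073,741,824 bytes
16,000,000,000,000 / 1,073,741,824 = 14,901.2 GiB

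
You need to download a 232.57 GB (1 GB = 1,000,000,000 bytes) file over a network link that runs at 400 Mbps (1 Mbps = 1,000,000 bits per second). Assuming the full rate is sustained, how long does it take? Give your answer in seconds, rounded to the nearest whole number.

232.57 GB = 232,570,000,000 bytes = 1,860,560,000,000 bits
400 Mbps = 400,000,000 bits/s
time = 1,860,560,000,000 / 400,000,000 = 4,651 s

4,651 seconds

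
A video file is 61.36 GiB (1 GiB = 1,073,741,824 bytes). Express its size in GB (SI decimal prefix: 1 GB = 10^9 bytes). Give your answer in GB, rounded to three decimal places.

65.885 GB

61.36 GiB = 61.36 × 2^30 bytes = 65,884,798,320.64 bytes
1 GB = 10^9 bytes = 1,000,000,000 bytes
65,884,798,320.64 / 1,000,000,000 = 65.885 GB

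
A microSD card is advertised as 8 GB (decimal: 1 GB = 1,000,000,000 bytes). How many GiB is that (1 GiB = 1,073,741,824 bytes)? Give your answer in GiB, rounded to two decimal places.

8 GB = 8 × 10^9 bytes = 8,000,000,000 bytes
1 GiB = 2^30 bytes = 1,073,741,824 bytes
8,000,000,000 / 1,073,741,824 = 7.45 GiB

7.45 GiB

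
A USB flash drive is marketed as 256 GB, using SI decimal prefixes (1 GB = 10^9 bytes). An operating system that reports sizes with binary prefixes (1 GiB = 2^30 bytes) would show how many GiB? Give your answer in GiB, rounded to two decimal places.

256 GB × 1,000,000,000 bytes/GB = 256,000,000,000 bytes
1 GiB = 1,073,741,824 bytes
256,000,000,000 / 1,073,741,824 = 238.42 GiB

238.42 GiB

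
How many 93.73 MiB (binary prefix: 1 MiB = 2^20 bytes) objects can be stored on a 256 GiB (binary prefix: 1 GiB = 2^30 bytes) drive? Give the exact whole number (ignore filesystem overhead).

Capacity: 256 GiB = 274,877,906,944 bytes
Per item: 93.73 MiB = 98,283,028.48 bytes
⌊274,877,906,944 / 98,283,028.48⌋ = 2,796

2,796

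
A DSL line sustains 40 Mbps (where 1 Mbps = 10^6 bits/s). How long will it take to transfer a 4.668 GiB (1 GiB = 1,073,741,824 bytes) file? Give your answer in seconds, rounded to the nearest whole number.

4.668 GiB = 5,012,226,834.432 bytes = 40,097,814,675.456 bits
40 Mbps = 40,000,000 bits/s
time = 40,097,814,675.456 / 40,000,000 = 1,002 s

1,002 seconds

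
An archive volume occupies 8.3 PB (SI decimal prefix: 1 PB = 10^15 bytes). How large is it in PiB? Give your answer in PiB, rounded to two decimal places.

8.3 PB = 8.3 × 10^15 bytes = 8,300,000,000,000,000 bytes
1 PiB = 1,125,899,906,842,624 bytes
8,300,000,000,000,000 / 1,125,899,906,842,624 = 7.37 PiB

7.37 PiB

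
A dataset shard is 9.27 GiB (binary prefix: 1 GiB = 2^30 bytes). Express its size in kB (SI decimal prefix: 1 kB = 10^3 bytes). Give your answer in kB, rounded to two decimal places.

9.27 GiB = 9.27 × 2^30 bytes = 9,953,586,708.48 bytes
1 kB = 1,000 bytes
9,953,586,708.48 / 1,000 = 9,953,586.71 kB

9,953,586.71 kB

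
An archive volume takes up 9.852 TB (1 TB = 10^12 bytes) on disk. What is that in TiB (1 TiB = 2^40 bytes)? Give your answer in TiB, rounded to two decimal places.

9.852 TB × 1,000,000,000,000 bytes/TB = 9,852,000,000,000 bytes
1 TiB = 1,099,511,627,776 bytes
9,852,000,000,000 / 1,099,511,627,776 = 8.96 TiB

8.96 TiB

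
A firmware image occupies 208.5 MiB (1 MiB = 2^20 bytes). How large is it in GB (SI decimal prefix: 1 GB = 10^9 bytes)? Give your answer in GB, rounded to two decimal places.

208.5 MiB × 1,048,576 bytes/MiB = 218,628,096 bytes
1 GB = 1,000,000,000 bytes
218,628,096 / 1,000,000,000 = 0.22 GB

0.22 GB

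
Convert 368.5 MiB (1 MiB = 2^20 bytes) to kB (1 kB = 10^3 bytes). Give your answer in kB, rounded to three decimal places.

386,400.256 kB

368.5 MiB × 1,048,576 bytes/MiB = 386,400,256 bytes
1 kB = 1,000 bytes
386,400,256 / 1,000 = 386,400.256 kB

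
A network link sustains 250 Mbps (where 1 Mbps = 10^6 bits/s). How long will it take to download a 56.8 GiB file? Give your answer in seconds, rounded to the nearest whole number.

56.8 GiB = 60,988,535,603.2 bytes = 487,908,284,825.6 bits
250 Mbps = 250,000,000 bits/s
time = 487,908,284,825.6 / 250,000,000 = 1,952 s

1,952 seconds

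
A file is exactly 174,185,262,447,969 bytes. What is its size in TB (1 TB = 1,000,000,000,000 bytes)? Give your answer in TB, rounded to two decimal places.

174,185,262,447,969 bytes given.
1 TB = 1,000,000,000,000 bytes
174,185,262,447,969 / 1,000,000,000,000 = 174.19 TB

174.19 TB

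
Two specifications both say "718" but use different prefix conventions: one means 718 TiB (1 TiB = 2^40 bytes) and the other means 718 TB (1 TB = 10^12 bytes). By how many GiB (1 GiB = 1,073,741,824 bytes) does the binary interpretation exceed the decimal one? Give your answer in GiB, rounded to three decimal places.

718 TiB = 718 × 1,099,511,627,776 = 789,449,348,743,168 bytes
718 TB = 718 × 1,000,000,000,000 = 718,000,000,000,000 bytes
difference = 71,449,348,743,168 bytes
71,449,348,743,168 / 1,073,741,824 = 66,542.391 GiB

66,542.391 GiB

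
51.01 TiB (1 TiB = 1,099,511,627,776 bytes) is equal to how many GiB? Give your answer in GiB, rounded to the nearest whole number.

52,234 GiB

51.01 TiB = 51.01 × 2^40 bytes = 56,086,088,132,853.76 bytes
1 GiB = 2^30 bytes = 1,073,741,824 bytes
56,086,088,132,853.76 / 1,073,741,824 = 52,234 GiB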